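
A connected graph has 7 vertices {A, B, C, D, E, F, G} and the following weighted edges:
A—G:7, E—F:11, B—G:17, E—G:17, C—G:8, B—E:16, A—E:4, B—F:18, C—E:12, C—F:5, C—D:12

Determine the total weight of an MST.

52

Grow the tree from G using Prim:
Step 1: frontier [A—G 7, C—G 8, B—G 17, E—G 17] → take A—G (7); add A.
Step 2: frontier [A—E 4, C—G 8, B—G 17, E—G 17] → take A—E (4); add E.
Step 3: frontier [E—F 11, C—E 12, B—E 16, C—G 8, B—G 17] → take C—G (8); add C.
Step 4: frontier [C—F 5, C—D 12, E—F 11, B—E 16, B—G 17] → take C—F (5); add F.
Step 5: frontier [C—D 12, B—E 16, B—F 18, B—G 17] → take C—D (12); add D.
Step 6: frontier [B—E 16, B—F 18, B—G 17] → take B—E (16); add B.
MST edges: A—G, A—E, C—G, C—F, C—D, B—E; total weight 7+4+8+5+12+16 = 52.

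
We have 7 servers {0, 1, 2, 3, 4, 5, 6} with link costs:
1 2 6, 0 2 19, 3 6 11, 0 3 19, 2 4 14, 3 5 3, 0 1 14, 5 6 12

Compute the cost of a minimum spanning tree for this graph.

Sort edges by weight, then run Kruskal:
3 5 (3): add. Components now {0} {1} {2} {3,5} {4} {6}
1 2 (6): add. Components now {0} {1,2} {3,5} {4} {6}
3 6 (11): add. Components now {0} {1,2} {3,5,6} {4}
5 6 (12): skip — 5 and 6 already connected.
0 1 (14): add. Components now {0,1,2} {3,5,6} {4}
2 4 (14): add. Components now {0,1,2,4} {3,5,6}
0 2 (19): skip — 0 and 2 already connected.
0 3 (19): add. Components now {0,1,2,3,4,5,6}
MST edges: 3 5, 1 2, 3 6, 0 1, 2 4, 0 3; total weight 3+6+11+14+14+19 = 67.

67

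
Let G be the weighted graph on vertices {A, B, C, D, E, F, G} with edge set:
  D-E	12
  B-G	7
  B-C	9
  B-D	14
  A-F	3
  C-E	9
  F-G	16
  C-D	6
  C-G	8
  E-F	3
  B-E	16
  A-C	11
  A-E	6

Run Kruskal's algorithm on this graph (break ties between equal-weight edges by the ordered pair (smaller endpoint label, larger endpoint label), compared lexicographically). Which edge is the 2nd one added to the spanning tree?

E-F

Sort edges by weight, then run Kruskal:
A-F (3): add — endpoints in different components.
E-F (3): add — endpoints in different components.
A-E (6): skip — A and E already connected.
C-D (6): add — endpoints in different components.
B-G (7): add — endpoints in different components.
C-G (8): add — endpoints in different components.
B-C (9): skip — B and C already connected.
C-E (9): add — endpoints in different components.
The 2nd edge added is E-F.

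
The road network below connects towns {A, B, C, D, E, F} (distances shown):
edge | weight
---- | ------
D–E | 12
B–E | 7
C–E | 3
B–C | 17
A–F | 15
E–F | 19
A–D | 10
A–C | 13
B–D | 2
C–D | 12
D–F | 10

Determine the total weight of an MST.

32

Sort edges by weight, then run Kruskal:
B–D (2): add — endpoints in different components.
C–E (3): add — endpoints in different components.
B–E (7): add — endpoints in different components.
A–D (10): add — endpoints in different components.
D–F (10): add — endpoints in different components.
MST edges: B–D, C–E, B–E, A–D, D–F; total weight 2+3+7+10+10 = 32.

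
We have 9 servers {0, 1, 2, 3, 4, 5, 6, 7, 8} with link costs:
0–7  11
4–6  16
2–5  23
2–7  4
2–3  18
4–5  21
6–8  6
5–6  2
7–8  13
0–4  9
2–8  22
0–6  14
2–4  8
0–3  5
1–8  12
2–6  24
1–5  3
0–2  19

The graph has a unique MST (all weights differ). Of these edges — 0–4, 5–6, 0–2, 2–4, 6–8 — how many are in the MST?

4

Kruskal: consider edges lightest-first.
5–6 (2): add — endpoints in different components.
1–5 (3): add — endpoints in different components.
2–7 (4): add — endpoints in different components.
0–3 (5): add — endpoints in different components.
6–8 (6): add — endpoints in different components.
2–4 (8): add — endpoints in different components.
0–4 (9): add — endpoints in different components.
0–7 (11): skip — 0 and 7 already connected.
1–8 (12): skip — 1 and 8 already connected.
7–8 (13): add — endpoints in different components.
MST edge set: {5–6, 1–5, 2–7, 0–3, 6–8, 2–4, 0–4, 7–8}.
Of the listed edges, {0–4, 5–6, 2–4, 6–8} are in the MST → 4.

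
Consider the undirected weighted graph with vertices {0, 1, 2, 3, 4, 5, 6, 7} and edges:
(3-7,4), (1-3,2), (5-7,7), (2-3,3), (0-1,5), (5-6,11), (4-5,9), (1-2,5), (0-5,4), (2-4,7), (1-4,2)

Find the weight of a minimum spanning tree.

Grow the tree from 3 using Prim:
Step 1: cheapest edge leaving the tree is 1-3 (2); add 1.
Step 2: cheapest edge leaving the tree is 1-4 (2); add 4.
Step 3: cheapest edge leaving the tree is 2-3 (3); add 2.
Step 4: cheapest edge leaving the tree is 3-7 (4); add 7.
Step 5: cheapest edge leaving the tree is 0-1 (5); add 0.
Step 6: cheapest edge leaving the tree is 0-5 (4); add 5.
Step 7: cheapest edge leaving the tree is 5-6 (11); add 6.
MST edges: 1-3, 1-4, 2-3, 3-7, 0-1, 0-5, 5-6; total weight 2+2+3+4+5+4+11 = 31.

31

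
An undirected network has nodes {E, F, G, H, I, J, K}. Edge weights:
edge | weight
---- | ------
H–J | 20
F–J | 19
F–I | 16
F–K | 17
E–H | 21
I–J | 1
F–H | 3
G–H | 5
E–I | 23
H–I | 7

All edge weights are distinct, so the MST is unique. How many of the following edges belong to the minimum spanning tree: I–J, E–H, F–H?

3

Kruskal's algorithm — process edges by increasing weight (ties by edge label):
I–J (1): add. Components now {E} {F} {G} {H} {I,J} {K}
F–H (3): add. Components now {E} {F,H} {G} {I,J} {K}
G–H (5): add. Components now {E} {F,G,H} {I,J} {K}
H–I (7): add. Components now {E} {F,G,H,I,J} {K}
F–I (16): skip — F and I already connected.
F–K (17): add. Components now {E} {F,G,H,I,J,K}
F–J (19): skip — F and J already connected.
H–J (20): skip — H and J already connected.
E–H (21): add. Components now {E,F,G,H,I,J,K}
MST edge set: {I–J, F–H, G–H, H–I, F–K, E–H}.
Of the listed edges, {I–J, E–H, F–H} are in the MST → 3.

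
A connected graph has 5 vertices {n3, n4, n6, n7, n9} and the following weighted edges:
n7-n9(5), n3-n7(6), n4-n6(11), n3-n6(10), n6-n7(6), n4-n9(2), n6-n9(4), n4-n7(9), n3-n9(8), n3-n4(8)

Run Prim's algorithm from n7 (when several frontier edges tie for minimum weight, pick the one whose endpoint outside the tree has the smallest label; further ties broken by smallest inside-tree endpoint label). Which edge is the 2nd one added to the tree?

n4-n9

Grow the tree from n7 using Prim:
Step 1: frontier [n7-n9 5, n3-n7 6, n6-n7 6, n4-n7 9] → take n7-n9 (5); add n9.
Step 2: frontier [n3-n7 6, n6-n7 6, n4-n7 9, n4-n9 2, n6-n9 4, n3-n9 8] → take n4-n9 (2); add n4.
Step 3: frontier [n3-n4 8, n4-n6 11, n3-n7 6, n6-n7 6, n6-n9 4, n3-n9 8] → take n6-n9 (4); add n6.
Step 4: frontier [n3-n4 8, n3-n6 10, n3-n7 6, n3-n9 8] → take n3-n7 (6); add n3.
The 2nd edge added is n4-n9.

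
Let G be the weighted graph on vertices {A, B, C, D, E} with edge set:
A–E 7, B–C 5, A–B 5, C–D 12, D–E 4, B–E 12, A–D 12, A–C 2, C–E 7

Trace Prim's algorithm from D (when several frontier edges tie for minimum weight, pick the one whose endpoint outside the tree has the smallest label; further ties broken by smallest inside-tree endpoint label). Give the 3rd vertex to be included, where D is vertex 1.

A

Prim, starting at D.
Step 1: cheapest edge leaving the tree is D–E (4); add E.
Step 2: cheapest edge leaving the tree is A–E (7); add A.
Step 3: cheapest edge leaving the tree is A–C (2); add C.
Step 4: cheapest edge leaving the tree is A–B (5); add B.
Vertex order: D, E, A, C, B. The 3rd vertex is A.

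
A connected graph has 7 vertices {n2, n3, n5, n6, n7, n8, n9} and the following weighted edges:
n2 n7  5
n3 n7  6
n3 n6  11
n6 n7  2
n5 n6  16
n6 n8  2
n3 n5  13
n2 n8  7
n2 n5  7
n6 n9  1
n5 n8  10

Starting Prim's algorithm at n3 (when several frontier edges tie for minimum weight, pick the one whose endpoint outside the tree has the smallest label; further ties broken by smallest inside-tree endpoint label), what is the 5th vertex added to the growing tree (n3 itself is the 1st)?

n8

Prim's algorithm from n3:
Step 1: cheapest edge leaving the tree is n3 n7 (6); add n7.
Step 2: cheapest edge leaving the tree is n6 n7 (2); add n6.
Step 3: cheapest edge leaving the tree is n6 n9 (1); add n9.
Step 4: cheapest edge leaving the tree is n6 n8 (2); add n8.
Step 5: cheapest edge leaving the tree is n2 n7 (5); add n2.
Step 6: cheapest edge leaving the tree is n2 n5 (7); add n5.
Vertex order: n3, n7, n6, n9, n8, n2, n5. The 5th vertex is n8.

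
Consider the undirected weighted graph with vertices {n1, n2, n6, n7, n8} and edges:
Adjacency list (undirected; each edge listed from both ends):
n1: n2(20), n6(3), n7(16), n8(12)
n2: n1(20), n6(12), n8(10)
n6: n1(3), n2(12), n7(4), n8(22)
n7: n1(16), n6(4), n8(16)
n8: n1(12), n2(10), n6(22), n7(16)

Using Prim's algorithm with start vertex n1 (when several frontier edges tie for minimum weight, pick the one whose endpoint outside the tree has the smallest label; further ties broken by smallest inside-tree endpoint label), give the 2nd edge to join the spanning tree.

n6-n7

Grow the tree from n1 using Prim:
Step 1: cheapest edge leaving the tree is n1—n6 (3); add n6.
Step 2: cheapest edge leaving the tree is n6—n7 (4); add n7.
Step 3: cheapest edge leaving the tree is n2—n6 (12); add n2.
Step 4: cheapest edge leaving the tree is n2—n8 (10); add n8.
The 2nd edge added is n6—n7.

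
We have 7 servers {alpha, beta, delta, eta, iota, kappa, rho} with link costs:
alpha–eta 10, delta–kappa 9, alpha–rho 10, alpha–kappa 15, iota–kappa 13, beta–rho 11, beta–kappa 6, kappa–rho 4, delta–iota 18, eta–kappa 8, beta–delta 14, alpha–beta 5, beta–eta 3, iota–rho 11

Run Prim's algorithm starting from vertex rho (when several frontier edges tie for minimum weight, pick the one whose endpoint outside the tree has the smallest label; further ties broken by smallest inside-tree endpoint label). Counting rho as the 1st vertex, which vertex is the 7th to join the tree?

Grow the tree from rho using Prim:
Step 1: frontier [kappa–rho 4, alpha–rho 10, beta–rho 11, iota–rho 11] → take kappa–rho (4); add kappa.
Step 2: frontier [beta–kappa 6, eta–kappa 8, delta–kappa 9, iota–kappa 13, alpha–kappa 15, alpha–rho 10, beta–rho 11, iota–rho 11] → take beta–kappa (6); add beta.
Step 3: frontier [beta–eta 3, alpha–beta 5, beta–delta 14, eta–kappa 8, delta–kappa 9, iota–kappa 13, alpha–kappa 15, alpha–rho 10, iota–rho 11] → take beta–eta (3); add eta.
Step 4: frontier [alpha–beta 5, beta–delta 14, alpha–eta 10, delta–kappa 9, iota–kappa 13, alpha–kappa 15, alpha–rho 10, iota–rho 11] → take alpha–beta (5); add alpha.
Step 5: frontier [beta–delta 14, delta–kappa 9, iota–kappa 13, iota–rho 11] → take delta–kappa (9); add delta.
Step 6: frontier [delta–iota 18, iota–kappa 13, iota–rho 11] → take iota–rho (11); add iota.
Vertex order: rho, kappa, beta, eta, alpha, delta, iota. The 7th vertex is iota.

iota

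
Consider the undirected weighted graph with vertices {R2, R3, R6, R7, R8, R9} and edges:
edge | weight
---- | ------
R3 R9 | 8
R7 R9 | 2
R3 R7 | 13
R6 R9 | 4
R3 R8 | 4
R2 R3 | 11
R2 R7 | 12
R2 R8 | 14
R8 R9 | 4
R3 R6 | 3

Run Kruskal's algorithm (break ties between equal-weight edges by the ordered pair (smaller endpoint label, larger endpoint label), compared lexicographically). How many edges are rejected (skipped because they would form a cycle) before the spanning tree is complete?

2

Sort edges by weight, then run Kruskal:
R7 R9 (2): add. Components now {R7,R9} {R2} {R3} {R8} {R6}
R3 R6 (3): add. Components now {R7,R9} {R2} {R3,R6} {R8}
R3 R8 (4): add. Components now {R7,R9} {R2} {R3,R6,R8}
R6 R9 (4): add. Components now {R3,R6,R7,R8,R9} {R2}
R8 R9 (4): skip — R9 and R8 already connected.
R3 R9 (8): skip — R9 and R3 already connected.
R2 R3 (11): add. Components now {R2,R3,R6,R7,R8,R9}
Edges rejected before the tree was complete: 2.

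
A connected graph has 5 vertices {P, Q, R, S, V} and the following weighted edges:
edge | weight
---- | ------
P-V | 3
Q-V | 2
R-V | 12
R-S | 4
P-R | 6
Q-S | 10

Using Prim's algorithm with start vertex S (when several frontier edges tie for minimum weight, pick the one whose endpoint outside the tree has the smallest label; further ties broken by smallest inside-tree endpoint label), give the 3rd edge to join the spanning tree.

Prim's algorithm from S:
Step 1: cheapest edge leaving the tree is R-S (4); add R.
Step 2: cheapest edge leaving the tree is P-R (6); add P.
Step 3: cheapest edge leaving the tree is P-V (3); add V.
Step 4: cheapest edge leaving the tree is Q-V (2); add Q.
The 3rd edge added is P-V.

P-V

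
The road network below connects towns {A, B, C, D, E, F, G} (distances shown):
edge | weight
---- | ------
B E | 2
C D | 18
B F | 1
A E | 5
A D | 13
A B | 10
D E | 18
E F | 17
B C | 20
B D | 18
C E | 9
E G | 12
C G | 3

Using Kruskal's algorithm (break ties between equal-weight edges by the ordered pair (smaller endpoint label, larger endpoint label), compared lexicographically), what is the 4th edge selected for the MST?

Kruskal's algorithm — process edges by increasing weight (ties by edge label):
B F (1): add — endpoints in different components.
B E (2): add — endpoints in different components.
C G (3): add — endpoints in different components.
A E (5): add — endpoints in different components.
C E (9): add — endpoints in different components.
A B (10): skip — A and B already connected.
E G (12): skip — E and G already connected.
A D (13): add — endpoints in different components.
The 4th edge added is A E.

A-E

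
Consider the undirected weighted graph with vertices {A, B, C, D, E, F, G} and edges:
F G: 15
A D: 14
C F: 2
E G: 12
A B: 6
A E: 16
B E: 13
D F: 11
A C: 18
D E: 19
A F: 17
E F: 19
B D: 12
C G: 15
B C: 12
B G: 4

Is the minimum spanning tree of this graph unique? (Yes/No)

Sort edges by weight, then run Kruskal:
C F (2): add. Components now {A} {B} {C,F} {D} {E} {G}
B G (4): add. Components now {A} {B,G} {C,F} {D} {E}
A B (6): add. Components now {A,B,G} {C,F} {D} {E}
D F (11): add. Components now {A,B,G} {C,D,F} {E}
B C (12): add. Components now {A,B,C,D,F,G} {E}
B D (12): skip — B and D already connected.
E G (12): add. Components now {A,B,C,D,E,F,G}
Non-tree edge B D has weight 12, equal to the heaviest edge on its tree cycle — swapping gives another MST of the same weight. Not unique.

No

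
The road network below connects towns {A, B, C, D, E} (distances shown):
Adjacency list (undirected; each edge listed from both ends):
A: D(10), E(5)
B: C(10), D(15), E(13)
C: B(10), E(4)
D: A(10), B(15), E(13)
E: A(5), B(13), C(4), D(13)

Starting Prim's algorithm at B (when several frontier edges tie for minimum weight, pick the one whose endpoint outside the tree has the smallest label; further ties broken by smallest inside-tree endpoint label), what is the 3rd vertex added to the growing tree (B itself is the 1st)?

E

Prim, starting at B.
Step 1: cheapest edge leaving the tree is B-C (10); add C.
Step 2: cheapest edge leaving the tree is C-E (4); add E.
Step 3: cheapest edge leaving the tree is A-E (5); add A.
Step 4: cheapest edge leaving the tree is A-D (10); add D.
Vertex order: B, C, E, A, D. The 3rd vertex is E.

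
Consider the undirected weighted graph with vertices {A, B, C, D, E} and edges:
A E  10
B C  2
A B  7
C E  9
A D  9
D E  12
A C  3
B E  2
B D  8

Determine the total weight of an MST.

15

Prim's algorithm from B:
Step 1: cheapest edge leaving the tree is B C (2); add C.
Step 2: cheapest edge leaving the tree is B E (2); add E.
Step 3: cheapest edge leaving the tree is A C (3); add A.
Step 4: cheapest edge leaving the tree is B D (8); add D.
MST edges: B C, B E, A C, B D; total weight 2+2+3+8 = 15.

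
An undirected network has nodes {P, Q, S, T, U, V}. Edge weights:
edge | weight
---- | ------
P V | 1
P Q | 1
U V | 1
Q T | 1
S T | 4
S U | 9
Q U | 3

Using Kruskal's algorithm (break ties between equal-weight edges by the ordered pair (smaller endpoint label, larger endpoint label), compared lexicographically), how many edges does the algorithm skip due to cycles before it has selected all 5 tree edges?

Kruskal: consider edges lightest-first.
P Q (1): add. Components now {S} {T} {P,Q} {U} {V}
P V (1): add. Components now {S} {T} {P,Q,V} {U}
Q T (1): add. Components now {S} {P,Q,T,V} {U}
U V (1): add. Components now {S} {P,Q,T,U,V}
Q U (3): skip — U and Q already connected.
S T (4): add. Components now {P,Q,S,T,U,V}
Edges rejected before the tree was complete: 1.

1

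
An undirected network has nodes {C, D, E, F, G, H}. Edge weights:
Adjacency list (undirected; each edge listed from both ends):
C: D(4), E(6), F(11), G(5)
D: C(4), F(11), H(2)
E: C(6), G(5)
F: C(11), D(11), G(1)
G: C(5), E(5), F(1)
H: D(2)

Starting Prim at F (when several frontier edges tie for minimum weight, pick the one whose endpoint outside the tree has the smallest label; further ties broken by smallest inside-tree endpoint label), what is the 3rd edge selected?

Prim, starting at F.
Step 1: cheapest edge leaving the tree is F–G (1); add G.
Step 2: cheapest edge leaving the tree is C–G (5); add C.
Step 3: cheapest edge leaving the tree is C–D (4); add D.
Step 4: cheapest edge leaving the tree is D–H (2); add H.
Step 5: cheapest edge leaving the tree is E–G (5); add E.
The 3rd edge added is C–D.

C-D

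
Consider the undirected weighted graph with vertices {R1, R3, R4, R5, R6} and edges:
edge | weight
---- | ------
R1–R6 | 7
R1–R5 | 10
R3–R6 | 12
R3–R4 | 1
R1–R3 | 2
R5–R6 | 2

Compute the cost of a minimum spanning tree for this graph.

Kruskal: consider edges lightest-first.
R3–R4 (1): add — endpoints in different components.
R1–R3 (2): add — endpoints in different components.
R5–R6 (2): add — endpoints in different components.
R1–R6 (7): add — endpoints in different components.
MST edges: R3–R4, R1–R3, R5–R6, R1–R6; total weight 1+2+2+7 = 12.

12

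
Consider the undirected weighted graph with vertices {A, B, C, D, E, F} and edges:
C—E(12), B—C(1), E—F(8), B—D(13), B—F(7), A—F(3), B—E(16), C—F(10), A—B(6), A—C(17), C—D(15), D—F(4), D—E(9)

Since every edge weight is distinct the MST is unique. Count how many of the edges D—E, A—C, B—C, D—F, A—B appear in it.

Kruskal: consider edges lightest-first.
B—C (1): add. Components now {A} {B,C} {D} {E} {F}
A—F (3): add. Components now {A,F} {B,C} {D} {E}
D—F (4): add. Components now {A,D,F} {B,C} {E}
A—B (6): add. Components now {A,B,C,D,F} {E}
B—F (7): skip — B and F already connected.
E—F (8): add. Components now {A,B,C,D,E,F}
MST edge set: {B—C, A—F, D—F, A—B, E—F}.
Of the listed edges, {B—C, D—F, A—B} are in the MST → 3.

3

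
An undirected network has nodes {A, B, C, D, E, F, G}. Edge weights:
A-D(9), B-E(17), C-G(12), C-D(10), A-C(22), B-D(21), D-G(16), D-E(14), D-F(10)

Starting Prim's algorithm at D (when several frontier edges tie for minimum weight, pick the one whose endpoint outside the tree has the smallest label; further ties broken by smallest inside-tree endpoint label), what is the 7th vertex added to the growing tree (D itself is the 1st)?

B

Prim, starting at D.
Step 1: frontier [A-D 9, C-D 10, D-F 10, D-E 14, D-G 16, B-D 21] → take A-D (9); add A.
Step 2: frontier [A-C 22, C-D 10, D-F 10, D-E 14, D-G 16, B-D 21] → take C-D (10); add C.
Step 3: frontier [C-G 12, D-F 10, D-E 14, D-G 16, B-D 21] → take D-F (10); add F.
Step 4: frontier [C-G 12, D-E 14, D-G 16, B-D 21] → take C-G (12); add G.
Step 5: frontier [D-E 14, B-D 21] → take D-E (14); add E.
Step 6: frontier [B-D 21, B-E 17] → take B-E (17); add B.
Vertex order: D, A, C, F, G, E, B. The 7th vertex is B.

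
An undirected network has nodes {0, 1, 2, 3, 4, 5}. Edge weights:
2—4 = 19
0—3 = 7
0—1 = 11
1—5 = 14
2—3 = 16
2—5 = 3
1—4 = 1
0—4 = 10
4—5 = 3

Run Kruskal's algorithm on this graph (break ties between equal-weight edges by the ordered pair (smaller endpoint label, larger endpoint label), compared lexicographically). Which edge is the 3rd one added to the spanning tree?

4-5

Kruskal's algorithm — process edges by increasing weight (ties by edge label):
1—4 (1): add. Components now {0} {1,4} {2} {3} {5}
2—5 (3): add. Components now {0} {1,4} {2,5} {3}
4—5 (3): add. Components now {0} {1,2,4,5} {3}
0—3 (7): add. Components now {0,3} {1,2,4,5}
0—4 (10): add. Components now {0,1,2,3,4,5}
The 3rd edge added is 4—5.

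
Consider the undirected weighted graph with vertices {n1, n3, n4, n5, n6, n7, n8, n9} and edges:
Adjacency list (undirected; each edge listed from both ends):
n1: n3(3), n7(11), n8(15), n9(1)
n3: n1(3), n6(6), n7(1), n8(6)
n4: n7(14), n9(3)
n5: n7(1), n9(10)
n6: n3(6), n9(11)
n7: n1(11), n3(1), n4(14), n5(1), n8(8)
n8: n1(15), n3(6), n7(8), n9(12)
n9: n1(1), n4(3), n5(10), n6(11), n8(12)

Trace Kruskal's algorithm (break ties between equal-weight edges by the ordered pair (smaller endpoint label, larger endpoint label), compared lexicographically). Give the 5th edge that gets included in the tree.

n4-n9

Sort edges by weight, then run Kruskal:
n1–n9 (1): add — endpoints in different components.
n3–n7 (1): add — endpoints in different components.
n5–n7 (1): add — endpoints in different components.
n1–n3 (3): add — endpoints in different components.
n4–n9 (3): add — endpoints in different components.
n3–n6 (6): add — endpoints in different components.
n3–n8 (6): add — endpoints in different components.
The 5th edge added is n4–n9.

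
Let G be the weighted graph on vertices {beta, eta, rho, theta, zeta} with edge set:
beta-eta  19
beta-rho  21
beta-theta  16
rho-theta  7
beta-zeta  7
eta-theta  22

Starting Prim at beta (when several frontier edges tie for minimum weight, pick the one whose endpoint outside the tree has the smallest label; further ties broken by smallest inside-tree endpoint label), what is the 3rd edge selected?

Prim, starting at beta.
Step 1: frontier [beta-zeta 7, beta-theta 16, beta-eta 19, beta-rho 21] → take beta-zeta (7); add zeta.
Step 2: frontier [beta-theta 16, beta-eta 19, beta-rho 21] → take beta-theta (16); add theta.
Step 3: frontier [beta-eta 19, beta-rho 21, rho-theta 7, eta-theta 22] → take rho-theta (7); add rho.
Step 4: frontier [beta-eta 19, eta-theta 22] → take beta-eta (19); add eta.
The 3rd edge added is rho-theta.

rho-theta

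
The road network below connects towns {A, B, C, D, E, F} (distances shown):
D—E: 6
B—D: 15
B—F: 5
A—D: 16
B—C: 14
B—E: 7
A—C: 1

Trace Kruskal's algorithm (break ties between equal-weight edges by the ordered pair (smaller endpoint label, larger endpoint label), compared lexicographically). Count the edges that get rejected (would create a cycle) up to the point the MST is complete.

0

Kruskal: consider edges lightest-first.
A—C (1): add — endpoints in different components.
B—F (5): add — endpoints in different components.
D—E (6): add — endpoints in different components.
B—E (7): add — endpoints in different components.
B—C (14): add — endpoints in different components.
Edges rejected before the tree was complete: 0.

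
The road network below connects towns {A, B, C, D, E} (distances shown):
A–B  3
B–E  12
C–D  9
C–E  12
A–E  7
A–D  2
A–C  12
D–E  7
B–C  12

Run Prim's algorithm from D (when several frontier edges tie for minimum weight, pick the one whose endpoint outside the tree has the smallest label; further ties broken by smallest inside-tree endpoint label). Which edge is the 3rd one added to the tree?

A-E

Grow the tree from D using Prim:
Step 1: frontier [A–D 2, D–E 7, C–D 9] → take A–D (2); add A.
Step 2: frontier [A–B 3, A–E 7, A–C 12, D–E 7, C–D 9] → take A–B (3); add B.
Step 3: frontier [A–E 7, A–C 12, B–C 12, B–E 12, D–E 7, C–D 9] → take A–E (7); add E.
Step 4: frontier [A–C 12, B–C 12, C–D 9, C–E 12] → take C–D (9); add C.
The 3rd edge added is A–E.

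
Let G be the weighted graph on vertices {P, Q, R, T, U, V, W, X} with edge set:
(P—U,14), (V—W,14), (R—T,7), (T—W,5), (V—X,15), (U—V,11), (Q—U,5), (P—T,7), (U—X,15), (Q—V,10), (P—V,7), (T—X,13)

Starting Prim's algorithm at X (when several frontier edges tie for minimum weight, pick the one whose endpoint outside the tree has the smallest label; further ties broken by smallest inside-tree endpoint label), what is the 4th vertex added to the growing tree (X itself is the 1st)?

Prim, starting at X.
Step 1: frontier [T—X 13, U—X 15, V—X 15] → take T—X (13); add T.
Step 2: frontier [T—W 5, P—T 7, R—T 7, U—X 15, V—X 15] → take T—W (5); add W.
Step 3: frontier [P—T 7, R—T 7, V—W 14, U—X 15, V—X 15] → take P—T (7); add P.
Step 4: frontier [P—V 7, P—U 14, R—T 7, V—W 14, U—X 15, V—X 15] → take R—T (7); add R.
Step 5: frontier [P—V 7, P—U 14, V—W 14, U—X 15, V—X 15] → take P—V (7); add V.
Step 6: frontier [P—U 14, Q—V 10, U—V 11, U—X 15] → take Q—V (10); add Q.
Step 7: frontier [P—U 14, Q—U 5, U—V 11, U—X 15] → take Q—U (5); add U.
Vertex order: X, T, W, P, R, V, Q, U. The 4th vertex is P.

P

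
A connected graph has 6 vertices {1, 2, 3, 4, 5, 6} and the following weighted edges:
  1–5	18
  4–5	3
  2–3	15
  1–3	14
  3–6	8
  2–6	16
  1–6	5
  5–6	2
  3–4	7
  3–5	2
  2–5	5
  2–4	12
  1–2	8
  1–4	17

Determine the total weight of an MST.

17

Sort edges by weight, then run Kruskal:
3–5 (2): add — endpoints in different components.
5–6 (2): add — endpoints in different components.
4–5 (3): add — endpoints in different components.
1–6 (5): add — endpoints in different components.
2–5 (5): add — endpoints in different components.
MST edges: 3–5, 5–6, 4–5, 1–6, 2–5; total weight 2+2+3+5+5 = 17.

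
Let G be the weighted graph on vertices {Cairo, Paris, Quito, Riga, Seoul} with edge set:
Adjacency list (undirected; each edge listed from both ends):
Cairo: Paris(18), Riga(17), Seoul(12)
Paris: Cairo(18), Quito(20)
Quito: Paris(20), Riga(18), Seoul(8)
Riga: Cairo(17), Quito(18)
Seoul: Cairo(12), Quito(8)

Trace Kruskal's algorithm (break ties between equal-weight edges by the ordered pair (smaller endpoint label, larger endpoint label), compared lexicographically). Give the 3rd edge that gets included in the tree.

Kruskal's algorithm — process edges by increasing weight (ties by edge label):
Quito Seoul (8): add. Components now {Cairo} {Paris} {Riga} {Quito,Seoul}
Cairo Seoul (12): add. Components now {Cairo,Quito,Seoul} {Paris} {Riga}
Cairo Riga (17): add. Components now {Cairo,Quito,Riga,Seoul} {Paris}
Cairo Paris (18): add. Components now {Cairo,Paris,Quito,Riga,Seoul}
The 3rd edge added is Cairo Riga.

Cairo-Riga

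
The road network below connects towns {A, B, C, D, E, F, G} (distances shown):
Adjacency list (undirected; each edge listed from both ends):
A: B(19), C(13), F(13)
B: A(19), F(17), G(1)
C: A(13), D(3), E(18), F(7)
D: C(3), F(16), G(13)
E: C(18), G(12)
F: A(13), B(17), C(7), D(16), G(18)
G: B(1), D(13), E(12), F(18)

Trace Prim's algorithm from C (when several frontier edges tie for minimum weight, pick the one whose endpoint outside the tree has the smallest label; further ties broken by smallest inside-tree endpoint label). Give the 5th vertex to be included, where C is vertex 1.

G

Grow the tree from C using Prim:
Step 1: cheapest edge leaving the tree is C-D (3); add D.
Step 2: cheapest edge leaving the tree is C-F (7); add F.
Step 3: cheapest edge leaving the tree is A-C (13); add A.
Step 4: cheapest edge leaving the tree is D-G (13); add G.
Step 5: cheapest edge leaving the tree is B-G (1); add B.
Step 6: cheapest edge leaving the tree is E-G (12); add E.
Vertex order: C, D, F, A, G, B, E. The 5th vertex is G.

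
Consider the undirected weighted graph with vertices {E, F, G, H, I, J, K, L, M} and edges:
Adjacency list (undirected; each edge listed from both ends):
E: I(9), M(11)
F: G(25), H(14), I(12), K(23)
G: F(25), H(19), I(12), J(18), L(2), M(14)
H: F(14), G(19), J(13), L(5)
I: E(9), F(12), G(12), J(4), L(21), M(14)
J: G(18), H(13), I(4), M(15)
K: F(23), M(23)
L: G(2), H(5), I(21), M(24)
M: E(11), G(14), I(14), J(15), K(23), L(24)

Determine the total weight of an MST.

Prim's algorithm from J:
Step 1: cheapest edge leaving the tree is I–J (4); add I.
Step 2: cheapest edge leaving the tree is E–I (9); add E.
Step 3: cheapest edge leaving the tree is E–M (11); add M.
Step 4: cheapest edge leaving the tree is F–I (12); add F.
Step 5: cheapest edge leaving the tree is G–I (12); add G.
Step 6: cheapest edge leaving the tree is G–L (2); add L.
Step 7: cheapest edge leaving the tree is H–L (5); add H.
Step 8: cheapest edge leaving the tree is F–K (23); add K.
MST edges: I–J, E–I, E–M, F–I, G–I, G–L, H–L, F–K; total weight 4+9+11+12+12+2+5+23 = 78.

78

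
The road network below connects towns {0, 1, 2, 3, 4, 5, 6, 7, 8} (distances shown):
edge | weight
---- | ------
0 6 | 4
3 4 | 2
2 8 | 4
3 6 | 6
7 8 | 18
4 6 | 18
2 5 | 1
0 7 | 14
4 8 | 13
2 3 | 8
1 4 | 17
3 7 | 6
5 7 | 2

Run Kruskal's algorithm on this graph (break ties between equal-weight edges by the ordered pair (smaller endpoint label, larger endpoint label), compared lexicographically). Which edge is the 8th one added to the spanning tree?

Sort edges by weight, then run Kruskal:
2 5 (1): add — endpoints in different components.
3 4 (2): add — endpoints in different components.
5 7 (2): add — endpoints in different components.
0 6 (4): add — endpoints in different components.
2 8 (4): add — endpoints in different components.
3 6 (6): add — endpoints in different components.
3 7 (6): add — endpoints in different components.
2 3 (8): skip — 2 and 3 already connected.
4 8 (13): skip — 4 and 8 already connected.
0 7 (14): skip — 0 and 7 already connected.
1 4 (17): add — endpoints in different components.
The 8th edge added is 1 4.

1-4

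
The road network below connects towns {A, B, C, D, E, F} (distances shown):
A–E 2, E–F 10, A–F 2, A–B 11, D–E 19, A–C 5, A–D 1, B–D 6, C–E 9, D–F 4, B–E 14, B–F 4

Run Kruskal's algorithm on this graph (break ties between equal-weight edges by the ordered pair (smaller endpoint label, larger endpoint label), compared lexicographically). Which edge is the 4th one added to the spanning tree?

Sort edges by weight, then run Kruskal:
A–D (1): add — endpoints in different components.
A–E (2): add — endpoints in different components.
A–F (2): add — endpoints in different components.
B–F (4): add — endpoints in different components.
D–F (4): skip — D and F already connected.
A–C (5): add — endpoints in different components.
The 4th edge added is B–F.

B-F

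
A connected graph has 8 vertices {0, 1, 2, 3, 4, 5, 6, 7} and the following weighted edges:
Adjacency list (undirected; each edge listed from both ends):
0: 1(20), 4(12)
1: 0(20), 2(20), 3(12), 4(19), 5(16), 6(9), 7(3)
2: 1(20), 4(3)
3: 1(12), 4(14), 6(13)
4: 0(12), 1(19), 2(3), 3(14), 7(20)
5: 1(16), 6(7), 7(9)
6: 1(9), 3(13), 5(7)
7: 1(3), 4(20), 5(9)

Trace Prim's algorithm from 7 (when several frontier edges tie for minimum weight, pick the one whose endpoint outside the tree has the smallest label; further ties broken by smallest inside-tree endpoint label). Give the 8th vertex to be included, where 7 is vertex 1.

Prim, starting at 7.
Step 1: cheapest edge leaving the tree is 1-7 (3); add 1.
Step 2: cheapest edge leaving the tree is 5-7 (9); add 5.
Step 3: cheapest edge leaving the tree is 5-6 (7); add 6.
Step 4: cheapest edge leaving the tree is 1-3 (12); add 3.
Step 5: cheapest edge leaving the tree is 3-4 (14); add 4.
Step 6: cheapest edge leaving the tree is 2-4 (3); add 2.
Step 7: cheapest edge leaving the tree is 0-4 (12); add 0.
Vertex order: 7, 1, 5, 6, 3, 4, 2, 0. The 8th vertex is 0.

0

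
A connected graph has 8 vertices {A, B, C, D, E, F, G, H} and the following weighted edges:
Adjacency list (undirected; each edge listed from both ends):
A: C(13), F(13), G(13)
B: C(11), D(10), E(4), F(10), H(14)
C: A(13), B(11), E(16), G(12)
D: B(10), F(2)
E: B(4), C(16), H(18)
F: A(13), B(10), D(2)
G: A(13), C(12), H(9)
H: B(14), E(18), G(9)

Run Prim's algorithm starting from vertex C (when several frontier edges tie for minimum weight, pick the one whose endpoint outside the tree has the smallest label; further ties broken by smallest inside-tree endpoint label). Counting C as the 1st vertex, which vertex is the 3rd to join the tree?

E

Grow the tree from C using Prim:
Step 1: frontier [B C 11, C G 12, A C 13, C E 16] → take B C (11); add B.
Step 2: frontier [B E 4, B D 10, B F 10, B H 14, C G 12, A C 13, C E 16] → take B E (4); add E.
Step 3: frontier [B D 10, B F 10, B H 14, C G 12, A C 13, E H 18] → take B D (10); add D.
Step 4: frontier [B F 10, B H 14, C G 12, A C 13, D F 2, E H 18] → take D F (2); add F.
Step 5: frontier [B H 14, C G 12, A C 13, E H 18, A F 13] → take C G (12); add G.
Step 6: frontier [B H 14, A C 13, E H 18, A F 13, G H 9, A G 13] → take G H (9); add H.
Step 7: frontier [A C 13, A F 13, A G 13] → take A C (13); add A.
Vertex order: C, B, E, D, F, G, H, A. The 3rd vertex is E.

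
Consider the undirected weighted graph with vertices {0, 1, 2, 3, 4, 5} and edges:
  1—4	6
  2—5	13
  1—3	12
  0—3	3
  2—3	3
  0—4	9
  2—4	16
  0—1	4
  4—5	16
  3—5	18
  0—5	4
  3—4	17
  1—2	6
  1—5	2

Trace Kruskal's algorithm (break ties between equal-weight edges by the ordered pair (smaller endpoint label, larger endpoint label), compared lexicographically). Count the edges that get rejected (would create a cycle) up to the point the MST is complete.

Kruskal's algorithm — process edges by increasing weight (ties by edge label):
1—5 (2): add — endpoints in different components.
0—3 (3): add — endpoints in different components.
2—3 (3): add — endpoints in different components.
0—1 (4): add — endpoints in different components.
0—5 (4): skip — 0 and 5 already connected.
1—2 (6): skip — 1 and 2 already connected.
1—4 (6): add — endpoints in different components.
Edges rejected before the tree was complete: 2.

2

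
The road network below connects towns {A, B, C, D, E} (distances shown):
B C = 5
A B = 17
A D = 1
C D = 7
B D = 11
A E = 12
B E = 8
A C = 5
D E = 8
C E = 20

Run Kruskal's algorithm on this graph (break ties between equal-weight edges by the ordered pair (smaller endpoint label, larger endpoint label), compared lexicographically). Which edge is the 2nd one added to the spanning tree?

A-C

Kruskal's algorithm — process edges by increasing weight (ties by edge label):
A D (1): add. Components now {A,D} {B} {C} {E}
A C (5): add. Components now {A,C,D} {B} {E}
B C (5): add. Components now {A,B,C,D} {E}
C D (7): skip — C and D already connected.
B E (8): add. Components now {A,B,C,D,E}
The 2nd edge added is A C.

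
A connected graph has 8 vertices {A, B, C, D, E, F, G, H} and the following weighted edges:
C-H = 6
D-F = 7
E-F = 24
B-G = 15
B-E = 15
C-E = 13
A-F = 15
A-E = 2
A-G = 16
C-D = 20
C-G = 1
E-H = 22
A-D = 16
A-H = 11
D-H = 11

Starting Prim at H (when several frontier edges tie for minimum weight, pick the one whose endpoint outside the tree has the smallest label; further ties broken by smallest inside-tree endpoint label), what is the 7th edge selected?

B-E

Prim, starting at H.
Step 1: cheapest edge leaving the tree is C-H (6); add C.
Step 2: cheapest edge leaving the tree is C-G (1); add G.
Step 3: cheapest edge leaving the tree is A-H (11); add A.
Step 4: cheapest edge leaving the tree is A-E (2); add E.
Step 5: cheapest edge leaving the tree is D-H (11); add D.
Step 6: cheapest edge leaving the tree is D-F (7); add F.
Step 7: cheapest edge leaving the tree is B-E (15); add B.
The 7th edge added is B-E.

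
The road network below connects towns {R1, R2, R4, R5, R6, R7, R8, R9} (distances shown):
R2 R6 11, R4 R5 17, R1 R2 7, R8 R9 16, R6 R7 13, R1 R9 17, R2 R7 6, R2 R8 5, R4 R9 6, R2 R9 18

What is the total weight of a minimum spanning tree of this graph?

Grow the tree from R1 using Prim:
Step 1: cheapest edge leaving the tree is R1 R2 (7); add R2.
Step 2: cheapest edge leaving the tree is R2 R8 (5); add R8.
Step 3: cheapest edge leaving the tree is R2 R7 (6); add R7.
Step 4: cheapest edge leaving the tree is R2 R6 (11); add R6.
Step 5: cheapest edge leaving the tree is R8 R9 (16); add R9.
Step 6: cheapest edge leaving the tree is R4 R9 (6); add R4.
Step 7: cheapest edge leaving the tree is R4 R5 (17); add R5.
MST edges: R1 R2, R2 R8, R2 R7, R2 R6, R8 R9, R4 R9, R4 R5; total weight 7+5+6+11+16+6+17 = 68.

68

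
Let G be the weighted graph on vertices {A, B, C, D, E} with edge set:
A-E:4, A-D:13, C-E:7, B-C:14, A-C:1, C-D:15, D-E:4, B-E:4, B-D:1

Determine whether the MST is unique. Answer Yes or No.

Sort edges by weight, then run Kruskal:
A-C (1): add. Components now {A,C} {B} {D} {E}
B-D (1): add. Components now {A,C} {B,D} {E}
A-E (4): add. Components now {A,C,E} {B,D}
B-E (4): add. Components now {A,B,C,D,E}
Non-tree edge D-E has weight 4, equal to the heaviest edge on its tree cycle — swapping gives another MST of the same weight. Not unique.

No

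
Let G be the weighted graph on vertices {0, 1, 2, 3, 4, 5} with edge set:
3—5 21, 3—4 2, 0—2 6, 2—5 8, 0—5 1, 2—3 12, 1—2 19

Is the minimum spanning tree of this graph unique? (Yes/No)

Kruskal's algorithm — process edges by increasing weight (ties by edge label):
0—5 (1): add. Components now {0,5} {1} {2} {3} {4}
3—4 (2): add. Components now {0,5} {1} {2} {3,4}
0—2 (6): add. Components now {0,2,5} {1} {3,4}
2—5 (8): skip — 2 and 5 already connected.
2—3 (12): add. Components now {0,2,3,4,5} {1}
1—2 (19): add. Components now {0,1,2,3,4,5}
Every non-tree edge has weight strictly greater than the heaviest edge on the tree path between its endpoints, so the MST is unique.

Yes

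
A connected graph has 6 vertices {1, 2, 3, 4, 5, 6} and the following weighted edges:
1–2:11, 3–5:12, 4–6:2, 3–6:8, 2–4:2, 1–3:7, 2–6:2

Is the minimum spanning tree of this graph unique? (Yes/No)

No

Kruskal's algorithm — process edges by increasing weight (ties by edge label):
2–4 (2): add — endpoints in different components.
2–6 (2): add — endpoints in different components.
4–6 (2): skip — 4 and 6 already connected.
1–3 (7): add — endpoints in different components.
3–6 (8): add — endpoints in different components.
1–2 (11): skip — 1 and 2 already connected.
3–5 (12): add — endpoints in different components.
Non-tree edge 4–6 has weight 2, equal to the heaviest edge on its tree cycle — swapping gives another MST of the same weight. Not unique.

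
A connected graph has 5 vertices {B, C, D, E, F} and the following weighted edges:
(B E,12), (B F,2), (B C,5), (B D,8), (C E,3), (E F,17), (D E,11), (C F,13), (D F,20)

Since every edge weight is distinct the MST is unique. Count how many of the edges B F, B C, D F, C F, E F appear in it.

2

Kruskal: consider edges lightest-first.
B F (2): add — endpoints in different components.
C E (3): add — endpoints in different components.
B C (5): add — endpoints in different components.
B D (8): add — endpoints in different components.
MST edge set: {B F, C E, B C, B D}.
Of the listed edges, {B F, B C} are in the MST → 2.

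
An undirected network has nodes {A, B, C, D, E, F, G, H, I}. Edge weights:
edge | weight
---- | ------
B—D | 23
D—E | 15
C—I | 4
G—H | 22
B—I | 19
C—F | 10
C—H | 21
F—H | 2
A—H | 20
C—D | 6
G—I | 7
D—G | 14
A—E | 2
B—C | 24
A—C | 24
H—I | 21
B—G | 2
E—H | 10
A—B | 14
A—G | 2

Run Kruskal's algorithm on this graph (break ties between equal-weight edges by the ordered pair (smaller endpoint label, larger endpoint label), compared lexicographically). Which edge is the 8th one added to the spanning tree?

Sort edges by weight, then run Kruskal:
A—E (2): add — endpoints in different components.
A—G (2): add — endpoints in different components.
B—G (2): add — endpoints in different components.
F—H (2): add — endpoints in different components.
C—I (4): add — endpoints in different components.
C—D (6): add — endpoints in different components.
G—I (7): add — endpoints in different components.
C—F (10): add — endpoints in different components.
The 8th edge added is C—F.

C-F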